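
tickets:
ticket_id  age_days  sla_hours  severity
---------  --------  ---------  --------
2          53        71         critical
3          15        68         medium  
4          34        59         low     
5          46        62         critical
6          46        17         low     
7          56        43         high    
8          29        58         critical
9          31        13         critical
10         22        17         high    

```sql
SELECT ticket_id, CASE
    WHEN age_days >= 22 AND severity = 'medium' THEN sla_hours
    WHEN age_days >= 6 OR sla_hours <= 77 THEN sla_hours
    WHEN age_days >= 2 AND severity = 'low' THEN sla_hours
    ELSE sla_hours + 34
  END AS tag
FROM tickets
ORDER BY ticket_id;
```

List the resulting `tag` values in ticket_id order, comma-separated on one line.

ticket_id=2: age_days >= 6 OR sla_hours <= 77 → 71
ticket_id=3: age_days >= 6 OR sla_hours <= 77 → 68
ticket_id=4: age_days >= 6 OR sla_hours <= 77 → 59
ticket_id=5: age_days >= 6 OR sla_hours <= 77 → 62
ticket_id=6: age_days >= 6 OR sla_hours <= 77 → 17
ticket_id=7: age_days >= 6 OR sla_hours <= 77 → 43
ticket_id=8: age_days >= 6 OR sla_hours <= 77 → 58
ticket_id=9: age_days >= 6 OR sla_hours <= 77 → 13
ticket_id=10: age_days >= 6 OR sla_hours <= 77 → 17

71, 68, 59, 62, 17, 43, 58, 13, 17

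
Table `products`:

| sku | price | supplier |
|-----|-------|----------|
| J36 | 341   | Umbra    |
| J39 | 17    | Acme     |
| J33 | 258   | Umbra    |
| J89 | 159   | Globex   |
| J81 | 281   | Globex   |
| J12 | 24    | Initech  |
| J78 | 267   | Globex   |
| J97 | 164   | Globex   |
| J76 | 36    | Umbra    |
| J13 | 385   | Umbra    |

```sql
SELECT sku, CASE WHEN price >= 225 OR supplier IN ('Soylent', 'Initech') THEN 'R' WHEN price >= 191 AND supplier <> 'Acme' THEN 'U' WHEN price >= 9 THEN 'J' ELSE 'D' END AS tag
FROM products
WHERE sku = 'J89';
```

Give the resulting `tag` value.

J

sku = J89: price=159, supplier=Globex.
price >= 225 OR supplier IN ('Soylent', 'Initech') → false
price >= 191 AND supplier <> 'Acme' → false
price >= 9 → true → J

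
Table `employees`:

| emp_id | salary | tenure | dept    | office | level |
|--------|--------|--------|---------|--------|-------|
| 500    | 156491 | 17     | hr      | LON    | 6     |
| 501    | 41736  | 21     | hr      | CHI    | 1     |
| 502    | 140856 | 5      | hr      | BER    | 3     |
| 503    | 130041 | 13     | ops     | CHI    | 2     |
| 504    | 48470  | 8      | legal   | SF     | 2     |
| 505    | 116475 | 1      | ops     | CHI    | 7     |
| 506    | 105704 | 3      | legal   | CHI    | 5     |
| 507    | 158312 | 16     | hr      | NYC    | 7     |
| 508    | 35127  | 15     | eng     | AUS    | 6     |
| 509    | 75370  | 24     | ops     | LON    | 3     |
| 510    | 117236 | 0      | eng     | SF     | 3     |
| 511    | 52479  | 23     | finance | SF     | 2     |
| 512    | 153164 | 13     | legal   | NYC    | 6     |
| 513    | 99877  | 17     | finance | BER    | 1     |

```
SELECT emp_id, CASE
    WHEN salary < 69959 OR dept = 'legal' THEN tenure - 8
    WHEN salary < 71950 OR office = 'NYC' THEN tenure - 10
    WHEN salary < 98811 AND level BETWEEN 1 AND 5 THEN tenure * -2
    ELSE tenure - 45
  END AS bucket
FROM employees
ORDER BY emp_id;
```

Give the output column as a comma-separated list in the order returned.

-28, 13, -40, -32, 0, -44, -5, 6, 7, -48, -45, 15, 5, -28

emp_id=500: ELSE → -28
emp_id=501: salary < 69959 OR dept = 'legal' → 13
emp_id=502: ELSE → -40
emp_id=503: ELSE → -32
emp_id=504: salary < 69959 OR dept = 'legal' → 0
emp_id=505: ELSE → -44
emp_id=506: salary < 69959 OR dept = 'legal' → -5
emp_id=507: salary < 71950 OR office = 'NYC' → 6
emp_id=508: salary < 69959 OR dept = 'legal' → 7
emp_id=509: salary < 98811 AND level BETWEEN 1 AND 5 → -48
emp_id=510: ELSE → -45
emp_id=511: salary < 69959 OR dept = 'legal' → 15
emp_id=512: salary < 69959 OR dept = 'legal' → 5
emp_id=513: ELSE → -28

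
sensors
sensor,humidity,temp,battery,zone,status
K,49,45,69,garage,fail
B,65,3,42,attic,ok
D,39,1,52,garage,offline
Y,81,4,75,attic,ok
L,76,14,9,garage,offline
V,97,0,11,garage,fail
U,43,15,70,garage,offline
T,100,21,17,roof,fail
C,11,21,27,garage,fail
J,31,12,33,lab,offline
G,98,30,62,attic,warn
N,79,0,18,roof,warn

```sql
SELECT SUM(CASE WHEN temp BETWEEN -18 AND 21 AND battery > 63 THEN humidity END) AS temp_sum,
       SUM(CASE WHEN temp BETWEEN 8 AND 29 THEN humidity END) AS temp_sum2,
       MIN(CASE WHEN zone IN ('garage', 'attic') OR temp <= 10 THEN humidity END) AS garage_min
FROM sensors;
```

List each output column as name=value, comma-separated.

temp_sum=124, temp_sum2=261, garage_min=11

[temp_sum: temp BETWEEN -18 AND 21 AND battery > 63]
sensor=K: ✗
sensor=B: ✗
sensor=D: ✗
sensor=Y: ✓ → 81
sensor=L: ✗
sensor=V: ✗
sensor=U: ✓ → 43
sensor=T: ✗
sensor=C: ✗
sensor=J: ✗
sensor=G: ✗
sensor=N: ✗
temp_sum = 81 + 43 = 124
—
[temp_sum2: temp BETWEEN 8 AND 29]
sensor=K: ✗
sensor=B: ✗
sensor=D: ✗
sensor=Y: ✗
sensor=L: ✓ → 76
sensor=V: ✗
sensor=U: ✓ → 43
sensor=T: ✓ → 100
sensor=C: ✓ → 11
sensor=J: ✓ → 31
sensor=G: ✗
sensor=N: ✗
temp_sum2 = 76 + 43 + 100 + 11 + 31 = 261
—
[garage_min: zone IN ('garage', 'attic') OR temp <= 10]
sensor=K: ✓ → 49
sensor=B: ✓ → 65
sensor=D: ✓ → 39
sensor=Y: ✓ → 81
sensor=L: ✓ → 76
sensor=V: ✓ → 97
sensor=U: ✓ → 43
sensor=T: ✗
sensor=C: ✓ → 11
sensor=J: ✗
sensor=G: ✓ → 98
sensor=N: ✓ → 79
garage_min = MIN(49, 65, 39, 81, 76, 97, 43, 11, 98, 79) = 11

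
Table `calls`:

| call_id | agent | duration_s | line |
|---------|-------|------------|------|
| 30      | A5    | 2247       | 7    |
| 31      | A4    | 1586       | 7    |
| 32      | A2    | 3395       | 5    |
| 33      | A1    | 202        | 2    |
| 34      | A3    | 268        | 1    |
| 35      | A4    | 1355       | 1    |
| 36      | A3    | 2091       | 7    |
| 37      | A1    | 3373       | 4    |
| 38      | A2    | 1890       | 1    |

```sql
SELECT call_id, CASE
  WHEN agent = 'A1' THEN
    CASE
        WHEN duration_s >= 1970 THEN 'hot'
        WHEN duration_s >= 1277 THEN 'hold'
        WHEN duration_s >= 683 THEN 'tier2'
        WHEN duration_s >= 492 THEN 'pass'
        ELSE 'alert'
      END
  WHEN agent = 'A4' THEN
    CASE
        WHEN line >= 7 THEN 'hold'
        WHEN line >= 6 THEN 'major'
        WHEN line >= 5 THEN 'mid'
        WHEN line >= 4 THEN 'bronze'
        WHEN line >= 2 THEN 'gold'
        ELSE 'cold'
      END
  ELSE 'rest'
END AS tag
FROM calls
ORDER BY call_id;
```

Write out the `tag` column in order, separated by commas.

rest, hold, rest, alert, rest, cold, rest, hot, rest

call_id=30: agent='A5' → outer ELSE → rest
call_id=31: agent='A4' → inner[line >= 7] → hold
call_id=32: agent='A2' → outer ELSE → rest
call_id=33: agent='A1' → inner[ELSE] → alert
call_id=34: agent='A3' → outer ELSE → rest
call_id=35: agent='A4' → inner[ELSE] → cold
call_id=36: agent='A3' → outer ELSE → rest
call_id=37: agent='A1' → inner[duration_s >= 1970] → hot
call_id=38: agent='A2' → outer ELSE → rest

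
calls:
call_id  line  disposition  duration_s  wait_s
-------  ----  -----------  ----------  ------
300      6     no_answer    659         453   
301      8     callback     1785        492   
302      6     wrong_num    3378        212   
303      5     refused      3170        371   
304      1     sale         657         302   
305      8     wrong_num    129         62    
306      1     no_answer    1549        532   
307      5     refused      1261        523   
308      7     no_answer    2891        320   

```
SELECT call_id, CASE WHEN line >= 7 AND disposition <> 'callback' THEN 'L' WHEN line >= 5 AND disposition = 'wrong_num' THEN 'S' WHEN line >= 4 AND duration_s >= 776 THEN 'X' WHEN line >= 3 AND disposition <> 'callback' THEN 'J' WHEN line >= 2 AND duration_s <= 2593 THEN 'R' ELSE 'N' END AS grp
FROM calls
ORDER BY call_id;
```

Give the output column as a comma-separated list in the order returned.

call_id=300: line >= 3 AND disposition <> 'callback' → J
call_id=301: line >= 4 AND duration_s >= 776 → X
call_id=302: line >= 5 AND disposition = 'wrong_num' → S
call_id=303: line >= 4 AND duration_s >= 776 → X
call_id=304: ELSE → N
call_id=305: line >= 7 AND disposition <> 'callback' → L
call_id=306: ELSE → N
call_id=307: line >= 4 AND duration_s >= 776 → X
call_id=308: line >= 7 AND disposition <> 'callback' → L

J, X, S, X, N, L, N, X, L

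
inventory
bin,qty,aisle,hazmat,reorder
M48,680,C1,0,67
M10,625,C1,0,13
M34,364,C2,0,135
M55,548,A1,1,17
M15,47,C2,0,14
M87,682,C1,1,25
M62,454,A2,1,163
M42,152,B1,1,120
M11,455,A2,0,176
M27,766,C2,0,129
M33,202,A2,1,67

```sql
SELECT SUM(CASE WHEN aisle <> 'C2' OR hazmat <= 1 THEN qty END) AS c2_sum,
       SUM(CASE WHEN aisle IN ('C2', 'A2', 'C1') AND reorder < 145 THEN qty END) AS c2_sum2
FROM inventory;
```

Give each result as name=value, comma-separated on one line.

[c2_sum: aisle <> 'C2' OR hazmat <= 1]
bin=M48: ✓ → 680
bin=M10: ✓ → 625
bin=M34: ✓ → 364
bin=M55: ✓ → 548
bin=M15: ✓ → 47
bin=M87: ✓ → 682
bin=M62: ✓ → 454
bin=M42: ✓ → 152
bin=M11: ✓ → 455
bin=M27: ✓ → 766
bin=M33: ✓ → 202
c2_sum = 680 + 625 + 364 + 548 + 47 + 682 + 454 + 152 + 455 + 766 + 202 = 4975
—
[c2_sum2: aisle IN ('C2', 'A2', 'C1') AND reorder < 145]
bin=M48: ✓ → 680
bin=M10: ✓ → 625
bin=M34: ✓ → 364
bin=M55: ✗
bin=M15: ✓ → 47
bin=M87: ✓ → 682
bin=M62: ✗
bin=M42: ✗
bin=M11: ✗
bin=M27: ✓ → 766
bin=M33: ✓ → 202
c2_sum2 = 680 + 625 + 364 + 47 + 682 + 766 + 202 = 3366

c2_sum=4975, c2_sum2=3366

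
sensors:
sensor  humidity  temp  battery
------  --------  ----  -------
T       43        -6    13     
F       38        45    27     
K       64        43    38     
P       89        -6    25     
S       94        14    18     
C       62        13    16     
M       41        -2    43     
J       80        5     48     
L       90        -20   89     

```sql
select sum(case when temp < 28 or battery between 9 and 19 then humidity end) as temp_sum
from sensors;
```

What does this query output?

sensor=T: ✓ → 43
sensor=F: ✗
sensor=K: ✗
sensor=P: ✓ → 89
sensor=S: ✓ → 94
sensor=C: ✓ → 62
sensor=M: ✓ → 41
sensor=J: ✓ → 80
sensor=L: ✓ → 90
temp_sum = 43 + 89 + 94 + 62 + 41 + 80 + 90 = 499

499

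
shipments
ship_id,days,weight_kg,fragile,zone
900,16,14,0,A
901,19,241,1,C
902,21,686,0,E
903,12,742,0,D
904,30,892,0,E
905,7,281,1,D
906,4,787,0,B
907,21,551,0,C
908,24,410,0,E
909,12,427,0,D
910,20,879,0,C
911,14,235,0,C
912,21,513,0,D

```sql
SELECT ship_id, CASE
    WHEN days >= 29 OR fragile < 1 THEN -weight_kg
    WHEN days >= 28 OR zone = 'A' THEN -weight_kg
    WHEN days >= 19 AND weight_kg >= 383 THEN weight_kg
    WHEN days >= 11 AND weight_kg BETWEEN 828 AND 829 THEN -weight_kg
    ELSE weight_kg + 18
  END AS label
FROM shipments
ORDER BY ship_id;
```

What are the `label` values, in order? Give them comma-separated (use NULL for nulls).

ship_id=900: days >= 29 OR fragile < 1 → -14
ship_id=901: ELSE → 259
ship_id=902: days >= 29 OR fragile < 1 → -686
ship_id=903: days >= 29 OR fragile < 1 → -742
ship_id=904: days >= 29 OR fragile < 1 → -892
ship_id=905: ELSE → 299
ship_id=906: days >= 29 OR fragile < 1 → -787
ship_id=907: days >= 29 OR fragile < 1 → -551
ship_id=908: days >= 29 OR fragile < 1 → -410
ship_id=909: days >= 29 OR fragile < 1 → -427
ship_id=910: days >= 29 OR fragile < 1 → -879
ship_id=911: days >= 29 OR fragile < 1 → -235
ship_id=912: days >= 29 OR fragile < 1 → -513

-14, 259, -686, -742, -892, 299, -787, -551, -410, -427, -879, -235, -513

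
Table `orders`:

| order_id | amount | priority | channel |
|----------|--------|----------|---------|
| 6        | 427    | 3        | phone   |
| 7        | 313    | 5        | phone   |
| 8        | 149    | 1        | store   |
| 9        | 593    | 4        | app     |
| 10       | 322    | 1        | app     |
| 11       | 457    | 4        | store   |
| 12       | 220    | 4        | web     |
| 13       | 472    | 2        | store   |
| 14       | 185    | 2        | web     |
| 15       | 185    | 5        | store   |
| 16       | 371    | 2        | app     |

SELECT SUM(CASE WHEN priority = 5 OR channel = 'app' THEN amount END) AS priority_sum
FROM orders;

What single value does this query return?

1784

order_id=6: ✗
order_id=7: ✓ → 313
order_id=8: ✗
order_id=9: ✓ → 593
order_id=10: ✓ → 322
order_id=11: ✗
order_id=12: ✗
order_id=13: ✗
order_id=14: ✗
order_id=15: ✓ → 185
order_id=16: ✓ → 371
priority_sum = 313 + 593 + 322 + 185 + 371 = 1784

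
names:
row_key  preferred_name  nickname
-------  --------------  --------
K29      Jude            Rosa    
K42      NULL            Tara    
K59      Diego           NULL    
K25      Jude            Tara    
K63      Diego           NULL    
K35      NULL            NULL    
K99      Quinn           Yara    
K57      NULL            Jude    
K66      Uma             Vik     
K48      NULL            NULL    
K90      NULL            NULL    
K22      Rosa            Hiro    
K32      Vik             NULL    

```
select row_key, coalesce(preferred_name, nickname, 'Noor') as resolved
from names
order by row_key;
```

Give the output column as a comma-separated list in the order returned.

Rosa, Jude, Jude, Vik, Noor, Tara, Noor, Jude, Diego, Diego, Uma, Noor, Quinn

row_key=K22: preferred_name=Rosa → Rosa
row_key=K25: preferred_name=Jude → Jude
row_key=K29: preferred_name=Jude → Jude
row_key=K32: preferred_name=Vik → Vik
row_key=K35: preferred_name=NULL, nickname=NULL, → literal Noor → Noor
row_key=K42: preferred_name=NULL, nickname=Tara → Tara
row_key=K48: preferred_name=NULL, nickname=NULL, → literal Noor → Noor
row_key=K57: preferred_name=NULL, nickname=Jude → Jude
row_key=K59: preferred_name=Diego → Diego
row_key=K63: preferred_name=Diego → Diego
row_key=K66: preferred_name=Uma → Uma
row_key=K90: preferred_name=NULL, nickname=NULL, → literal Noor → Noor
row_key=K99: preferred_name=Quinn → Quinn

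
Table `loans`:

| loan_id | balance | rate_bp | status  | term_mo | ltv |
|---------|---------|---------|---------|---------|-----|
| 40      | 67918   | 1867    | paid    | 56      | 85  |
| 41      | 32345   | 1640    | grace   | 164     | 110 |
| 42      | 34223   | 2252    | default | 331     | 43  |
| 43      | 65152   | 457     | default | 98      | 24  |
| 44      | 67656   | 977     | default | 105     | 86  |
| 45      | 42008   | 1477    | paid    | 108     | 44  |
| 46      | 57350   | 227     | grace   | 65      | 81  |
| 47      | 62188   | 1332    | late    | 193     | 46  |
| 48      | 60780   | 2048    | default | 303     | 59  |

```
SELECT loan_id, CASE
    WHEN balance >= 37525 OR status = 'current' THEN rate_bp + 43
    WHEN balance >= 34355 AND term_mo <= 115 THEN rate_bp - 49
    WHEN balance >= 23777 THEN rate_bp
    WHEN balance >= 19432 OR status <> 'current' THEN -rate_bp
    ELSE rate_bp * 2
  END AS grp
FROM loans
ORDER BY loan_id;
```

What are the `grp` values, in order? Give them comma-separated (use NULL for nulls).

loan_id=40: balance >= 37525 OR status = 'current' → 1910
loan_id=41: balance >= 23777 → 1640
loan_id=42: balance >= 23777 → 2252
loan_id=43: balance >= 37525 OR status = 'current' → 500
loan_id=44: balance >= 37525 OR status = 'current' → 1020
loan_id=45: balance >= 37525 OR status = 'current' → 1520
loan_id=46: balance >= 37525 OR status = 'current' → 270
loan_id=47: balance >= 37525 OR status = 'current' → 1375
loan_id=48: balance >= 37525 OR status = 'current' → 2091

1910, 1640, 2252, 500, 1020, 1520, 270, 1375, 2091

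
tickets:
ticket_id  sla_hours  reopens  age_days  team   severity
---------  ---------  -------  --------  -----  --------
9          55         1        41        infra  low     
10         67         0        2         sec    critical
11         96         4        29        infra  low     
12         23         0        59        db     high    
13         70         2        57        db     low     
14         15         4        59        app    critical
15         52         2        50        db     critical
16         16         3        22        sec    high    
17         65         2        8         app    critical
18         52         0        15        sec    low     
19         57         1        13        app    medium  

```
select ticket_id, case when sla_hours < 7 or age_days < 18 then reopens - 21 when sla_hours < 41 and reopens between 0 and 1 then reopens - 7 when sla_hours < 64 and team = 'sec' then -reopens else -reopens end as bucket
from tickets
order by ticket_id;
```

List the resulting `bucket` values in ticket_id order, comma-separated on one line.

ticket_id=9: ELSE → -1
ticket_id=10: sla_hours < 7 or age_days < 18 → -21
ticket_id=11: ELSE → -4
ticket_id=12: sla_hours < 41 and reopens between 0 and 1 → -7
ticket_id=13: ELSE → -2
ticket_id=14: ELSE → -4
ticket_id=15: ELSE → -2
ticket_id=16: sla_hours < 64 and team = 'sec' → -3
ticket_id=17: sla_hours < 7 or age_days < 18 → -19
ticket_id=18: sla_hours < 7 or age_days < 18 → -21
ticket_id=19: sla_hours < 7 or age_days < 18 → -20

-1, -21, -4, -7, -2, -4, -2, -3, -19, -21, -20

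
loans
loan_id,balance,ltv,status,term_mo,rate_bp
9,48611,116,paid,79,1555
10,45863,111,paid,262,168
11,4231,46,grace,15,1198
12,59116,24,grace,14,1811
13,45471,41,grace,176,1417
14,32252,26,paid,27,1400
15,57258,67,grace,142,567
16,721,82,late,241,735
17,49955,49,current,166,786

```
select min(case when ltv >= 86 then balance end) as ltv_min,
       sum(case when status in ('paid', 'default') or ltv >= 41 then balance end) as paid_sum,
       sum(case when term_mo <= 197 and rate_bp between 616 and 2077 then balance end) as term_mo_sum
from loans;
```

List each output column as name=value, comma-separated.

ltv_min=45863, paid_sum=284362, term_mo_sum=239636

[ltv_min: ltv >= 86]
loan_id=9: ✓ → 48611
loan_id=10: ✓ → 45863
loan_id=11: ✗
loan_id=12: ✗
loan_id=13: ✗
loan_id=14: ✗
loan_id=15: ✗
loan_id=16: ✗
loan_id=17: ✗
ltv_min = MIN(48611, 45863) = 45863
—
[paid_sum: status in ('paid', 'default') or ltv >= 41]
loan_id=9: ✓ → 48611
loan_id=10: ✓ → 45863
loan_id=11: ✓ → 4231
loan_id=12: ✗
loan_id=13: ✓ → 45471
loan_id=14: ✓ → 32252
loan_id=15: ✓ → 57258
loan_id=16: ✓ → 721
loan_id=17: ✓ → 49955
paid_sum = 48611 + 45863 + 4231 + 45471 + 32252 + 57258 + 721 + 49955 = 284362
—
[term_mo_sum: term_mo <= 197 and rate_bp between 616 and 2077]
loan_id=9: ✓ → 48611
loan_id=10: ✗
loan_id=11: ✓ → 4231
loan_id=12: ✓ → 59116
loan_id=13: ✓ → 45471
loan_id=14: ✓ → 32252
loan_id=15: ✗
loan_id=16: ✗
loan_id=17: ✓ → 49955
term_mo_sum = 48611 + 4231 + 59116 + 45471 + 32252 + 49955 = 239636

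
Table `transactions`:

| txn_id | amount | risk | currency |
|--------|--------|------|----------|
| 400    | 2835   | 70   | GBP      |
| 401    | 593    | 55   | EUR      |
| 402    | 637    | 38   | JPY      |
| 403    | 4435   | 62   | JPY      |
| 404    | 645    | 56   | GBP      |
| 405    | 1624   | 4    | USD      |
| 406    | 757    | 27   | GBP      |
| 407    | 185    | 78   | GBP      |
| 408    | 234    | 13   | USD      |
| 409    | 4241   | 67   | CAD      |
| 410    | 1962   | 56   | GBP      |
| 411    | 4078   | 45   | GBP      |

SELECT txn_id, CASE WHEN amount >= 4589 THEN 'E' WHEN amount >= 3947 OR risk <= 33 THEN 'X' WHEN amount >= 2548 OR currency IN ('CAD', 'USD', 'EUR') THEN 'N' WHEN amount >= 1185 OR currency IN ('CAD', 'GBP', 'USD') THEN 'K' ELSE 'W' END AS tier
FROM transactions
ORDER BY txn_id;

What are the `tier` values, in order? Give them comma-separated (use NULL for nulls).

txn_id=400: amount >= 2548 OR currency IN ('CAD', 'USD', 'EUR') → N
txn_id=401: amount >= 2548 OR currency IN ('CAD', 'USD', 'EUR') → N
txn_id=402: ELSE → W
txn_id=403: amount >= 3947 OR risk <= 33 → X
txn_id=404: amount >= 1185 OR currency IN ('CAD', 'GBP', 'USD') → K
txn_id=405: amount >= 3947 OR risk <= 33 → X
txn_id=406: amount >= 3947 OR risk <= 33 → X
txn_id=407: amount >= 1185 OR currency IN ('CAD', 'GBP', 'USD') → K
txn_id=408: amount >= 3947 OR risk <= 33 → X
txn_id=409: amount >= 3947 OR risk <= 33 → X
txn_id=410: amount >= 1185 OR currency IN ('CAD', 'GBP', 'USD') → K
txn_id=411: amount >= 3947 OR risk <= 33 → X

N, N, W, X, K, X, X, K, X, X, K, X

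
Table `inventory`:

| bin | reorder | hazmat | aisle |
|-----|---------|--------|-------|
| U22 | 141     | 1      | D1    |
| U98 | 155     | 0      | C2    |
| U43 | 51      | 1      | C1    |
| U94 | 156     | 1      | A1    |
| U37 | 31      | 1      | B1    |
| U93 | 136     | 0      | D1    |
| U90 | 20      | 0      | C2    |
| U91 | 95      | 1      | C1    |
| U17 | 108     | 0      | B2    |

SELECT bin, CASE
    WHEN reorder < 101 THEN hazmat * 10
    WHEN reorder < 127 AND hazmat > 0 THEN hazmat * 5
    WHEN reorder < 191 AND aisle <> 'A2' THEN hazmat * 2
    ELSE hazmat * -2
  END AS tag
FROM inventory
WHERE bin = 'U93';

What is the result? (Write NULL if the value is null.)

bin = U93: reorder=136, hazmat=0, aisle=D1.
reorder < 101 → false
reorder < 127 AND hazmat > 0 → false
reorder < 191 AND aisle <> 'A2' → true → 0

0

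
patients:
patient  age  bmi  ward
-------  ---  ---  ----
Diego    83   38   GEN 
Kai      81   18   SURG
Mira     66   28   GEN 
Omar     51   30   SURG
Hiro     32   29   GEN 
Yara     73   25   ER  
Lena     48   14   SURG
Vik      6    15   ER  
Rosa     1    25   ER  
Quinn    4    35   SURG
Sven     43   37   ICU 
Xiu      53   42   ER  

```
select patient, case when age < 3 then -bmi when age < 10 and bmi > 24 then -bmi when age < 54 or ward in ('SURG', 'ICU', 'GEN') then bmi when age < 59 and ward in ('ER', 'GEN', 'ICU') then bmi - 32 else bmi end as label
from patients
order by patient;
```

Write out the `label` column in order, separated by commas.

38, 29, 18, 14, 28, 30, -35, -25, 37, 15, 42, 25

patient=Diego: age < 54 or ward in ('SURG', 'ICU', 'GEN') → 38
patient=Hiro: age < 54 or ward in ('SURG', 'ICU', 'GEN') → 29
patient=Kai: age < 54 or ward in ('SURG', 'ICU', 'GEN') → 18
patient=Lena: age < 54 or ward in ('SURG', 'ICU', 'GEN') → 14
patient=Mira: age < 54 or ward in ('SURG', 'ICU', 'GEN') → 28
patient=Omar: age < 54 or ward in ('SURG', 'ICU', 'GEN') → 30
patient=Quinn: age < 10 and bmi > 24 → -35
patient=Rosa: age < 3 → -25
patient=Sven: age < 54 or ward in ('SURG', 'ICU', 'GEN') → 37
patient=Vik: age < 54 or ward in ('SURG', 'ICU', 'GEN') → 15
patient=Xiu: age < 54 or ward in ('SURG', 'ICU', 'GEN') → 42
patient=Yara: ELSE → 25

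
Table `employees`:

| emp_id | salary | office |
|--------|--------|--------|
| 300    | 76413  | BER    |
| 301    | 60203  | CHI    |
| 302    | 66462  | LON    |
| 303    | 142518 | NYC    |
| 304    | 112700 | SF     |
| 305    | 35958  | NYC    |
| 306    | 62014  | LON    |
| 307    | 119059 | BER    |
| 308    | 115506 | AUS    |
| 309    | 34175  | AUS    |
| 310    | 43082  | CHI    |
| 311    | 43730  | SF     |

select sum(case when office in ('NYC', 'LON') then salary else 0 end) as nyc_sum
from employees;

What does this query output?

emp_id=300: ✗
emp_id=301: ✗
emp_id=302: ✓ → 66462
emp_id=303: ✓ → 142518
emp_id=304: ✗
emp_id=305: ✓ → 35958
emp_id=306: ✓ → 62014
emp_id=307: ✗
emp_id=308: ✗
emp_id=309: ✗
emp_id=310: ✗
emp_id=311: ✗
nyc_sum = 66462 + 142518 + 35958 + 62014 = 306952

306952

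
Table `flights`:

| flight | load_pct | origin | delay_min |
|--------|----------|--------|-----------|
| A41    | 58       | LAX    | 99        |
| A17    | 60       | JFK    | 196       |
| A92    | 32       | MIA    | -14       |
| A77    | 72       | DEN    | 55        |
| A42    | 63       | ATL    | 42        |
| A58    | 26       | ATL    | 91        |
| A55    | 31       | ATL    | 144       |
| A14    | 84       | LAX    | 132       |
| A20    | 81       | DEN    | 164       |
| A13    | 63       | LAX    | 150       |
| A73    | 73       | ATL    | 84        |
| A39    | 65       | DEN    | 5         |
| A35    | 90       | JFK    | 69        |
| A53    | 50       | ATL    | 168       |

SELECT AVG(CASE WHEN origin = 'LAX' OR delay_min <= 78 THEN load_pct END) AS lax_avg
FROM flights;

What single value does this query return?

flight=A41: ✓ → 58
flight=A17: ✗
flight=A92: ✓ → 32
flight=A77: ✓ → 72
flight=A42: ✓ → 63
flight=A58: ✗
flight=A55: ✗
flight=A14: ✓ → 84
flight=A20: ✗
flight=A13: ✓ → 63
flight=A73: ✗
flight=A39: ✓ → 65
flight=A35: ✓ → 90
flight=A53: ✗
lax_avg = (58 + 32 + 72 + 63 + 84 + 63 + 65 + 90) / 8 = 65.875

65.875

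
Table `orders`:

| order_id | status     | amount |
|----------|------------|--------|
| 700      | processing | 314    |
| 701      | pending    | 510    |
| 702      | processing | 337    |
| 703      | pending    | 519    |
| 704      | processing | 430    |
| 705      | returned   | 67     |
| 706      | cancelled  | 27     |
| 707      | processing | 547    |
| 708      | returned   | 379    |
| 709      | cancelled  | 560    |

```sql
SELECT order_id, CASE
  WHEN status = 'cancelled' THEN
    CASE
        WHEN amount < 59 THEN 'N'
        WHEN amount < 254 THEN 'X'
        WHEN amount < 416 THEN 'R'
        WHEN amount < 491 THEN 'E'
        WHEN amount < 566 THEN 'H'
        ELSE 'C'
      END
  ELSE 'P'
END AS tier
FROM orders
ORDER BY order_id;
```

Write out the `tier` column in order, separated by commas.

P, P, P, P, P, P, N, P, P, H

order_id=700: status='processing' → outer ELSE → P
order_id=701: status='pending' → outer ELSE → P
order_id=702: status='processing' → outer ELSE → P
order_id=703: status='pending' → outer ELSE → P
order_id=704: status='processing' → outer ELSE → P
order_id=705: status='returned' → outer ELSE → P
order_id=706: status='cancelled' → inner[amount < 59] → N
order_id=707: status='processing' → outer ELSE → P
order_id=708: status='returned' → outer ELSE → P
order_id=709: status='cancelled' → inner[amount < 566] → H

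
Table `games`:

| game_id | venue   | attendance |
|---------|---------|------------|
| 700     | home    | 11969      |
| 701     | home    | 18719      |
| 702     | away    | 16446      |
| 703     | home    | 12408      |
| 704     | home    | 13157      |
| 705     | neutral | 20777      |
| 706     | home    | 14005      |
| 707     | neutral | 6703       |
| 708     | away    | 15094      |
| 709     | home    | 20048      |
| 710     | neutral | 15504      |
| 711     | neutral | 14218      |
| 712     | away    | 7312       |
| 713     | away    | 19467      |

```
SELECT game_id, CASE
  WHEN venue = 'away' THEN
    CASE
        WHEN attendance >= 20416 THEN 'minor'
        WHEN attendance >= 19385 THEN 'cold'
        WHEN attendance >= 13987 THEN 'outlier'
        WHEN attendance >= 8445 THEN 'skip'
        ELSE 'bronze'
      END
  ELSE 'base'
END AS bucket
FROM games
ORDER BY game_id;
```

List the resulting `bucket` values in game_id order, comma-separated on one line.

base, base, outlier, base, base, base, base, base, outlier, base, base, base, bronze, cold

game_id=700: venue='home' → outer ELSE → base
game_id=701: venue='home' → outer ELSE → base
game_id=702: venue='away' → inner[attendance >= 13987] → outlier
game_id=703: venue='home' → outer ELSE → base
game_id=704: venue='home' → outer ELSE → base
game_id=705: venue='neutral' → outer ELSE → base
game_id=706: venue='home' → outer ELSE → base
game_id=707: venue='neutral' → outer ELSE → base
game_id=708: venue='away' → inner[attendance >= 13987] → outlier
game_id=709: venue='home' → outer ELSE → base
game_id=710: venue='neutral' → outer ELSE → base
game_id=711: venue='neutral' → outer ELSE → base
game_id=712: venue='away' → inner[ELSE] → bronze
game_id=713: venue='away' → inner[attendance >= 19385] → cold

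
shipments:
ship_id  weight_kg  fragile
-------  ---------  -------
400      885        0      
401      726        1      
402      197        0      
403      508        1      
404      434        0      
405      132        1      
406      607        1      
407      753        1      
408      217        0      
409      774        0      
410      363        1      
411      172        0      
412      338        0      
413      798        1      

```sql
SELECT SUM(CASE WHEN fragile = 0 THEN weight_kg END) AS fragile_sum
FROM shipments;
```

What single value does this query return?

ship_id=400: ✓ → 885
ship_id=401: ✗
ship_id=402: ✓ → 197
ship_id=403: ✗
ship_id=404: ✓ → 434
ship_id=405: ✗
ship_id=406: ✗
ship_id=407: ✗
ship_id=408: ✓ → 217
ship_id=409: ✓ → 774
ship_id=410: ✗
ship_id=411: ✓ → 172
ship_id=412: ✓ → 338
ship_id=413: ✗
fragile_sum = 885 + 197 + 434 + 217 + 774 + 172 + 338 = 3017

3017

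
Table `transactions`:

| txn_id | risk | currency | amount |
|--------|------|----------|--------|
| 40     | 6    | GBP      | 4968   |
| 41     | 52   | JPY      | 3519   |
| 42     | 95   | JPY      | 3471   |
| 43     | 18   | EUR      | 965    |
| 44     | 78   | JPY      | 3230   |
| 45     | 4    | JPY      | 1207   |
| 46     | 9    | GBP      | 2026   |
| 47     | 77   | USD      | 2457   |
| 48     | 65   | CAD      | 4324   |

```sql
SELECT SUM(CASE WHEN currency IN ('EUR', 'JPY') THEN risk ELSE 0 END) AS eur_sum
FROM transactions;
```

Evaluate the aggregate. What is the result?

247

txn_id=40: ✗
txn_id=41: ✓ → 52
txn_id=42: ✓ → 95
txn_id=43: ✓ → 18
txn_id=44: ✓ → 78
txn_id=45: ✓ → 4
txn_id=46: ✗
txn_id=47: ✗
txn_id=48: ✗
eur_sum = 52 + 95 + 18 + 78 + 4 = 247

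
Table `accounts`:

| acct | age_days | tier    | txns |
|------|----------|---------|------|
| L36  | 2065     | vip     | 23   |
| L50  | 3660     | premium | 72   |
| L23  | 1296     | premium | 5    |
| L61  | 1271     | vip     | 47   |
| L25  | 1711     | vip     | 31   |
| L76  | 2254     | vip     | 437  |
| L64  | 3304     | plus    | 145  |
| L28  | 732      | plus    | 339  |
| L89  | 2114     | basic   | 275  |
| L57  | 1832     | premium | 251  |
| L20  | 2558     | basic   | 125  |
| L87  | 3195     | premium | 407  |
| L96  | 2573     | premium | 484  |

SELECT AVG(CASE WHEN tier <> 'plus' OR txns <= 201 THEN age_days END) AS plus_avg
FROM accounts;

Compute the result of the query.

2319.4166666667

acct=L36: ✓ → 2065
acct=L50: ✓ → 3660
acct=L23: ✓ → 1296
acct=L61: ✓ → 1271
acct=L25: ✓ → 1711
acct=L76: ✓ → 2254
acct=L64: ✓ → 3304
acct=L28: ✗
acct=L89: ✓ → 2114
acct=L57: ✓ → 1832
acct=L20: ✓ → 2558
acct=L87: ✓ → 3195
acct=L96: ✓ → 2573
plus_avg = (2065 + 3660 + 1296 + 1271 + 1711 + 2254 + 3304 + 2114 + 1832 + 2558 + 3195 + 2573) / 12 = 2319.4166666667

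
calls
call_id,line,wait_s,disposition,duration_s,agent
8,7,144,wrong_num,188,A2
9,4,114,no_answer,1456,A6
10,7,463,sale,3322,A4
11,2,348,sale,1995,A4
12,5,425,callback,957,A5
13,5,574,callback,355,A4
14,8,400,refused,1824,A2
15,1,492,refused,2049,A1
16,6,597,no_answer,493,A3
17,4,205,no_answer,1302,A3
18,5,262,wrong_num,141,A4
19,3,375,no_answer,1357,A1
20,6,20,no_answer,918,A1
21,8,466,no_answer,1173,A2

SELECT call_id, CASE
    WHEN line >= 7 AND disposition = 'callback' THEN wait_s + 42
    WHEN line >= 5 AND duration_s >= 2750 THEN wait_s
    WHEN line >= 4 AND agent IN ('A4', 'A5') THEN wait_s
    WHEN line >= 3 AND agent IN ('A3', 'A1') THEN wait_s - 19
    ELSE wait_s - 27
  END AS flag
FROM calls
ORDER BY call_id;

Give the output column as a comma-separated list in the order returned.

117, 87, 463, 321, 425, 574, 373, 465, 578, 186, 262, 356, 1, 439

call_id=8: ELSE → 117
call_id=9: ELSE → 87
call_id=10: line >= 5 AND duration_s >= 2750 → 463
call_id=11: ELSE → 321
call_id=12: line >= 4 AND agent IN ('A4', 'A5') → 425
call_id=13: line >= 4 AND agent IN ('A4', 'A5') → 574
call_id=14: ELSE → 373
call_id=15: ELSE → 465
call_id=16: line >= 3 AND agent IN ('A3', 'A1') → 578
call_id=17: line >= 3 AND agent IN ('A3', 'A1') → 186
call_id=18: line >= 4 AND agent IN ('A4', 'A5') → 262
call_id=19: line >= 3 AND agent IN ('A3', 'A1') → 356
call_id=20: line >= 3 AND agent IN ('A3', 'A1') → 1
call_id=21: ELSE → 439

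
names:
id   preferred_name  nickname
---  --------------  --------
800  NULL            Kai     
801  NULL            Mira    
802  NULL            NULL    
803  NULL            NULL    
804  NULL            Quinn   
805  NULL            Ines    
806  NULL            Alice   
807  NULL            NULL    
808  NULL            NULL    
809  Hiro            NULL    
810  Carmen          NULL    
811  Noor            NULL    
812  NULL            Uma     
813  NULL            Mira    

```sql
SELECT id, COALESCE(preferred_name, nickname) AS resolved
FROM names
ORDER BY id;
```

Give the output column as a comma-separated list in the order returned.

id=800: preferred_name=NULL, nickname=Kai → Kai
id=801: preferred_name=NULL, nickname=Mira → Mira
id=802: preferred_name=NULL, nickname=NULL (all NULL) → NULL
id=803: preferred_name=NULL, nickname=NULL (all NULL) → NULL
id=804: preferred_name=NULL, nickname=Quinn → Quinn
id=805: preferred_name=NULL, nickname=Ines → Ines
id=806: preferred_name=NULL, nickname=Alice → Alice
id=807: preferred_name=NULL, nickname=NULL (all NULL) → NULL
id=808: preferred_name=NULL, nickname=NULL (all NULL) → NULL
id=809: preferred_name=Hiro → Hiro
id=810: preferred_name=Carmen → Carmen
id=811: preferred_name=Noor → Noor
id=812: preferred_name=NULL, nickname=Uma → Uma
id=813: preferred_name=NULL, nickname=Mira → Mira

Kai, Mira, NULL, NULL, Quinn, Ines, Alice, NULL, NULL, Hiro, Carmen, Noor, Uma, Mira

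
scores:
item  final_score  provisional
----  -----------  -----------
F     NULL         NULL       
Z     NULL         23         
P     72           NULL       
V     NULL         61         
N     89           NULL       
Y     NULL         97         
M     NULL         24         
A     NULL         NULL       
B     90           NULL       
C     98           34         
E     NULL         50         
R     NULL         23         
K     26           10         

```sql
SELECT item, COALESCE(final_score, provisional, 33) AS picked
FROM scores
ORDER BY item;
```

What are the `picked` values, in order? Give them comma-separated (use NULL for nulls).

item=A: final_score=NULL, provisional=NULL, → literal 33 → 33
item=B: final_score=90 → 90
item=C: final_score=98 → 98
item=E: final_score=NULL, provisional=50 → 50
item=F: final_score=NULL, provisional=NULL, → literal 33 → 33
item=K: final_score=26 → 26
item=M: final_score=NULL, provisional=24 → 24
item=N: final_score=89 → 89
item=P: final_score=72 → 72
item=R: final_score=NULL, provisional=23 → 23
item=V: final_score=NULL, provisional=61 → 61
item=Y: final_score=NULL, provisional=97 → 97
item=Z: final_score=NULL, provisional=23 → 23

33, 90, 98, 50, 33, 26, 24, 89, 72, 23, 61, 97, 23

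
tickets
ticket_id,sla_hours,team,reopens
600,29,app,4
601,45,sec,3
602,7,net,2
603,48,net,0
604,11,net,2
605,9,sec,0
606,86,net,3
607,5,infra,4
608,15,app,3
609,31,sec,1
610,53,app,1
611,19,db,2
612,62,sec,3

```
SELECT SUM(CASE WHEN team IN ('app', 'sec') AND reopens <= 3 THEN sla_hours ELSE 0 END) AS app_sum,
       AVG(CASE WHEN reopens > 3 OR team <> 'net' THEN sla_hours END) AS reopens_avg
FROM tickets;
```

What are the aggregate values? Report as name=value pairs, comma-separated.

app_sum=215, reopens_avg=29.7777777778

[app_sum: team IN ('app', 'sec') AND reopens <= 3]
ticket_id=600: ✗
ticket_id=601: ✓ → 45
ticket_id=602: ✗
ticket_id=603: ✗
ticket_id=604: ✗
ticket_id=605: ✓ → 9
ticket_id=606: ✗
ticket_id=607: ✗
ticket_id=608: ✓ → 15
ticket_id=609: ✓ → 31
ticket_id=610: ✓ → 53
ticket_id=611: ✗
ticket_id=612: ✓ → 62
app_sum = 45 + 9 + 15 + 31 + 53 + 62 = 215
—
[reopens_avg: reopens > 3 OR team <> 'net']
ticket_id=600: ✓ → 29
ticket_id=601: ✓ → 45
ticket_id=602: ✗
ticket_id=603: ✗
ticket_id=604: ✗
ticket_id=605: ✓ → 9
ticket_id=606: ✗
ticket_id=607: ✓ → 5
ticket_id=608: ✓ → 15
ticket_id=609: ✓ → 31
ticket_id=610: ✓ → 53
ticket_id=611: ✓ → 19
ticket_id=612: ✓ → 62
reopens_avg = (29 + 45 + 9 + 5 + 15 + 31 + 53 + 19 + 62) / 9 = 29.7777777778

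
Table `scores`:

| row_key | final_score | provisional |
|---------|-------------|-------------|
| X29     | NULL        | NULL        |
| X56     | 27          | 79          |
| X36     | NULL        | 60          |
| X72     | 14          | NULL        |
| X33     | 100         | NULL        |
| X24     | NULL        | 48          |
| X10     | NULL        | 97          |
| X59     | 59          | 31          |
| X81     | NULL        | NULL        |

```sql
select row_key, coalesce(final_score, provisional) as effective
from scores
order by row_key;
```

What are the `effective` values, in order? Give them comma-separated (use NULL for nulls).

row_key=X10: final_score=NULL, provisional=97 → 97
row_key=X24: final_score=NULL, provisional=48 → 48
row_key=X29: final_score=NULL, provisional=NULL (all NULL) → NULL
row_key=X33: final_score=100 → 100
row_key=X36: final_score=NULL, provisional=60 → 60
row_key=X56: final_score=27 → 27
row_key=X59: final_score=59 → 59
row_key=X72: final_score=14 → 14
row_key=X81: final_score=NULL, provisional=NULL (all NULL) → NULL

97, 48, NULL, 100, 60, 27, 59, 14, NULL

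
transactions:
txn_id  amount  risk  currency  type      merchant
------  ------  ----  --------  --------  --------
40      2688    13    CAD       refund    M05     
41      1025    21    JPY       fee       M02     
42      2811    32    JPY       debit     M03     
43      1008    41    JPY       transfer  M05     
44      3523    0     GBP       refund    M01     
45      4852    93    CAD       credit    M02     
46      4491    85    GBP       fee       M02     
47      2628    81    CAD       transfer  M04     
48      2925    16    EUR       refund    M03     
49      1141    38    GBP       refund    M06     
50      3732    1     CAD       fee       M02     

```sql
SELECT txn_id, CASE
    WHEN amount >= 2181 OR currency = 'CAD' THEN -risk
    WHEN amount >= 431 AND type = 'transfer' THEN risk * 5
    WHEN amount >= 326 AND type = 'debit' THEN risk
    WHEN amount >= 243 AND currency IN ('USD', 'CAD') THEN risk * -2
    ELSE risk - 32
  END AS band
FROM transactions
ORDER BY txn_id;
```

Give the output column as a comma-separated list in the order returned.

-13, -11, -32, 205, 0, -93, -85, -81, -16, 6, -1

txn_id=40: amount >= 2181 OR currency = 'CAD' → -13
txn_id=41: ELSE → -11
txn_id=42: amount >= 2181 OR currency = 'CAD' → -32
txn_id=43: amount >= 431 AND type = 'transfer' → 205
txn_id=44: amount >= 2181 OR currency = 'CAD' → 0
txn_id=45: amount >= 2181 OR currency = 'CAD' → -93
txn_id=46: amount >= 2181 OR currency = 'CAD' → -85
txn_id=47: amount >= 2181 OR currency = 'CAD' → -81
txn_id=48: amount >= 2181 OR currency = 'CAD' → -16
txn_id=49: ELSE → 6
txn_id=50: amount >= 2181 OR currency = 'CAD' → -1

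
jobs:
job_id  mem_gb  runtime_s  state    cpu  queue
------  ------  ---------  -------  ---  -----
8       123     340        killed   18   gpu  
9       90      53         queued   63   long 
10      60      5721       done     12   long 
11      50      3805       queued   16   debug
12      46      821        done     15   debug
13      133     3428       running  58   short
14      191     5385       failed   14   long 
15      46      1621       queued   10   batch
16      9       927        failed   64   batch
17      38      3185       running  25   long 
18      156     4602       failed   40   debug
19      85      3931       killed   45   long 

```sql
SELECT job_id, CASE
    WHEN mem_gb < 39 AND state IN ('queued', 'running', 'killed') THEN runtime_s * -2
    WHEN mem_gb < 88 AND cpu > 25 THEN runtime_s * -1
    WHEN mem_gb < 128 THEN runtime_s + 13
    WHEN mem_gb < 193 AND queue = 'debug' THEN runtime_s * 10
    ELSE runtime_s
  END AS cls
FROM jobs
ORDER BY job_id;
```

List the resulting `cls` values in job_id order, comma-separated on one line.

job_id=8: mem_gb < 128 → 353
job_id=9: mem_gb < 128 → 66
job_id=10: mem_gb < 128 → 5734
job_id=11: mem_gb < 128 → 3818
job_id=12: mem_gb < 128 → 834
job_id=13: ELSE → 3428
job_id=14: ELSE → 5385
job_id=15: mem_gb < 128 → 1634
job_id=16: mem_gb < 88 AND cpu > 25 → -927
job_id=17: mem_gb < 39 AND state IN ('queued', 'running', 'killed') → -6370
job_id=18: mem_gb < 193 AND queue = 'debug' → 46020
job_id=19: mem_gb < 88 AND cpu > 25 → -3931

353, 66, 5734, 3818, 834, 3428, 5385, 1634, -927, -6370, 46020, -3931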